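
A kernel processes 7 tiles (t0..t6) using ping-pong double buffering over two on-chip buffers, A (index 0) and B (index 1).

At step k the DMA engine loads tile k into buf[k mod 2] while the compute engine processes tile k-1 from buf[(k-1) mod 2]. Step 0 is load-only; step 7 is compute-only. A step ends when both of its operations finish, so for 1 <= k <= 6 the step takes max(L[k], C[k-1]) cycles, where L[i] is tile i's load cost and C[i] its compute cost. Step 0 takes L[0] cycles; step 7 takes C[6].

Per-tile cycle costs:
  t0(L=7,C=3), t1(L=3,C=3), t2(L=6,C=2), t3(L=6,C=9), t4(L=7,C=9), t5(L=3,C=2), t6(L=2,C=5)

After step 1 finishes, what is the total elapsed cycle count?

end_cycle[1] = 10

step 0: L[0]=7 → dur=7, Σ=7 | A=load:t0 B=idle [load-only]
step 1: L[1]=3 C[0]=3 → dur=3, Σ=10 | A=compute:t0 B=load:t1 [tied]
step 2: L[2]=6 C[1]=3 → dur=6, Σ=16 | A=load:t2 B=compute:t1 [load-bound]
step 3: L[3]=6 C[2]=2 → dur=6, Σ=22 | A=compute:t2 B=load:t3 [load-bound]
step 4: L[4]=7 C[3]=9 → dur=9, Σ=31 | A=load:t4 B=compute:t3 [compute-bound]
step 5: L[5]=3 C[4]=9 → dur=9, Σ=40 | A=compute:t4 B=load:t5 [compute-bound]
step 6: L[6]=2 C[5]=2 → dur=2, Σ=42 | A=load:t6 B=compute:t5 [tied]
step 7: C[6]=5 → dur=5, Σ=47 | A=compute:t6 B=idle [compute-only]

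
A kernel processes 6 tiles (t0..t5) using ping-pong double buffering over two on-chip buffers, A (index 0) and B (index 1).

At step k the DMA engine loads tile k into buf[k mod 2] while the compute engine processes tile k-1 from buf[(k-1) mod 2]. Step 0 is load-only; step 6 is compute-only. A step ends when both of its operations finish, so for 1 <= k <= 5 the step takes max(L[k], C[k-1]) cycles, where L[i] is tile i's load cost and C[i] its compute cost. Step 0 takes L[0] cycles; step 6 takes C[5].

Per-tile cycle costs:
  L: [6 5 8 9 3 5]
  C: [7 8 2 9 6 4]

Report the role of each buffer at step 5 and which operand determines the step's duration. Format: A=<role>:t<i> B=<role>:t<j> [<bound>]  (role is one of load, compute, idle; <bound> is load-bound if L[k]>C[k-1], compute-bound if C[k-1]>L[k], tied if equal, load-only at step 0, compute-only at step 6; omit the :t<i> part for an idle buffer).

k=0 load=t0/6c comp=- wait=6 total=6
k=1 load=t1/5c comp=t0/7c wait=7 total=13
k=2 load=t2/8c comp=t1/8c wait=8 total=21
k=3 load=t3/9c comp=t2/2c wait=9 total=30
k=4 load=t4/3c comp=t3/9c wait=9 total=39
k=5 load=t5/5c comp=t4/6c wait=6 total=45
k=6 load=- comp=t5/4c wait=4 total=49

step 5: A=compute:t4 B=load:t5 [compute-bound]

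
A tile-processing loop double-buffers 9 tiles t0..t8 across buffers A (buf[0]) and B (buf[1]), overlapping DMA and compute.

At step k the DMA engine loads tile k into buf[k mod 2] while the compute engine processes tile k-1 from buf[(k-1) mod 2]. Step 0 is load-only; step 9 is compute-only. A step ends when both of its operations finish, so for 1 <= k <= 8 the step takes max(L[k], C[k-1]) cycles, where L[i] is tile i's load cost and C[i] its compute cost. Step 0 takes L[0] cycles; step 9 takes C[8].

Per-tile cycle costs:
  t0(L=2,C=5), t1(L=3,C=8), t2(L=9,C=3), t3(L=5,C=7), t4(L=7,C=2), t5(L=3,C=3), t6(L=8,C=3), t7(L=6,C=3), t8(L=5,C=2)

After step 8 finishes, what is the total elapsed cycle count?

k=0 load=t0/2c comp=- wait=2 total=2
k=1 load=t1/3c comp=t0/5c wait=5 total=7
k=2 load=t2/9c comp=t1/8c wait=9 total=16
k=3 load=t3/5c comp=t2/3c wait=5 total=21
k=4 load=t4/7c comp=t3/7c wait=7 total=28
k=5 load=t5/3c comp=t4/2c wait=3 total=31
k=6 load=t6/8c comp=t5/3c wait=8 total=39
k=7 load=t7/6c comp=t6/3c wait=6 total=45
k=8 load=t8/5c comp=t7/3c wait=5 total=50
k=9 load=- comp=t8/2c wait=2 total=52

end_cycle[8] = 50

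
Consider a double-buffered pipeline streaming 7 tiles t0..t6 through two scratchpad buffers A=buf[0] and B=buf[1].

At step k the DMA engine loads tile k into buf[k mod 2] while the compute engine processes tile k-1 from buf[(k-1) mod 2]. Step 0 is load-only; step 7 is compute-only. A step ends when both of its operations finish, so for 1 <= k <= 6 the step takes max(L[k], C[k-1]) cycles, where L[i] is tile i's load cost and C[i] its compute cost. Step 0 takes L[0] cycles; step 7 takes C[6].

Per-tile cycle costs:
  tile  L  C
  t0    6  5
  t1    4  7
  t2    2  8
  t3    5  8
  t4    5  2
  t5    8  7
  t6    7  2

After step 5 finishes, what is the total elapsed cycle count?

  0. 6=6c; end=6; A:t0 B:-
  1. max(4,5)=5c; end=11; A:t0 B:t1
  2. max(2,7)=7c; end=18; A:t2 B:t1
  3. max(5,8)=8c; end=26; A:t2 B:t3
  4. max(5,8)=8c; end=34; A:t4 B:t3
  5. max(8,2)=8c; end=42; A:t4 B:t5
  6. max(7,7)=7c; end=49; A:t6 B:t5
  7. 2=2c; end=51; A:t6 B:t5

end_cycle[5] = 42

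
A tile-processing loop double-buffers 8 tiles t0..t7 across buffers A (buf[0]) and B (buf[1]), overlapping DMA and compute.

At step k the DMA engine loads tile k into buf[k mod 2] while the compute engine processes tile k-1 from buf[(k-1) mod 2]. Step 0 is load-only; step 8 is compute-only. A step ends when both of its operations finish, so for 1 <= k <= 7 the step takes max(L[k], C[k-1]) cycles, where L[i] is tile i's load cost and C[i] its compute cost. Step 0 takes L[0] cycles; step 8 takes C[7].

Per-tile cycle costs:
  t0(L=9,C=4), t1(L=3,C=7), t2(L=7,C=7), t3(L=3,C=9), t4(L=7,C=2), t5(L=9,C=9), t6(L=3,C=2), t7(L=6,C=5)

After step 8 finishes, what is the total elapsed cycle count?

end_cycle[8] = 65

k=0 load=t0/9c comp=- wait=9 total=9
k=1 load=t1/3c comp=t0/4c wait=4 total=13
k=2 load=t2/7c comp=t1/7c wait=7 total=20
k=3 load=t3/3c comp=t2/7c wait=7 total=27
k=4 load=t4/7c comp=t3/9c wait=9 total=36
k=5 load=t5/9c comp=t4/2c wait=9 total=45
k=6 load=t6/3c comp=t5/9c wait=9 total=54
k=7 load=t7/6c comp=t6/2c wait=6 total=60
k=8 load=- comp=t7/5c wait=5 total=65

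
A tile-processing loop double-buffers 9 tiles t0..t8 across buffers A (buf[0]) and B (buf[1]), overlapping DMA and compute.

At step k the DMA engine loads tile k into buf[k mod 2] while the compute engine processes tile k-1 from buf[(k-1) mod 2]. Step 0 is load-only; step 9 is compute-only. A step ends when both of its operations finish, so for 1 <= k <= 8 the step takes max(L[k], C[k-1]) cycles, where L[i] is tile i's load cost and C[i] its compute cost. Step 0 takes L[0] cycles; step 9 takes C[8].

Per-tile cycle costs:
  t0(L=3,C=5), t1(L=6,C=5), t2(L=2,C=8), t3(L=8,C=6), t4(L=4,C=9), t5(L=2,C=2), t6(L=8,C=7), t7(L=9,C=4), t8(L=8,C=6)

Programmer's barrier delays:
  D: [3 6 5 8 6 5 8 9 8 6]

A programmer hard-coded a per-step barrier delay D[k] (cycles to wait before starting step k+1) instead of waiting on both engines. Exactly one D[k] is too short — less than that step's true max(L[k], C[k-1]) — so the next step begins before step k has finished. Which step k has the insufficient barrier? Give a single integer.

[0] required=L[0]=3=3 vs D=3 ok
[1] required=max(L[1]=6,C[0]=5)=6 vs D=6 ok
[2] required=max(L[2]=2,C[1]=5)=5 vs D=5 ok
[3] required=max(L[3]=8,C[2]=8)=8 vs D=8 ok
[4] required=max(L[4]=4,C[3]=6)=6 vs D=6 ok
[5] required=max(L[5]=2,C[4]=9)=9 vs D=5 SHORT
[6] required=max(L[6]=8,C[5]=2)=8 vs D=8 ok
[7] required=max(L[7]=9,C[6]=7)=9 vs D=9 ok
[8] required=max(L[8]=8,C[7]=4)=8 vs D=8 ok
[9] required=C[8]=6=6 vs D=6 ok

hazard at step 5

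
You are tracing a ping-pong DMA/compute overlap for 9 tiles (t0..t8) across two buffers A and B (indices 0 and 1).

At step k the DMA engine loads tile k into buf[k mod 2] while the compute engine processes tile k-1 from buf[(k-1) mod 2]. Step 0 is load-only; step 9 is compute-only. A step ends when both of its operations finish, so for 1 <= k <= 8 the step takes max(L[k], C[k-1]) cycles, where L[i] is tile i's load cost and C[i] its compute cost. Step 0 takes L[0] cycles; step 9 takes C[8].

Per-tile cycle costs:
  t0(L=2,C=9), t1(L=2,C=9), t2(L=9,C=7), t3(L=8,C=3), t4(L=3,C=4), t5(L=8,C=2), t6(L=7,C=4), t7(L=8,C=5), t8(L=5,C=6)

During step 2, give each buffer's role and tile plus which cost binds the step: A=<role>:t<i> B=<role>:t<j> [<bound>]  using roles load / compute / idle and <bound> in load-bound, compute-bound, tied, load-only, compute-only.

step 2: A=load:t2 B=compute:t1 [tied]

k=0 load=t0/2c comp=- wait=2 total=2
k=1 load=t1/2c comp=t0/9c wait=9 total=11
k=2 load=t2/9c comp=t1/9c wait=9 total=20
k=3 load=t3/8c comp=t2/7c wait=8 total=28
k=4 load=t4/3c comp=t3/3c wait=3 total=31
k=5 load=t5/8c comp=t4/4c wait=8 total=39
k=6 load=t6/7c comp=t5/2c wait=7 total=46
k=7 load=t7/8c comp=t6/4c wait=8 total=54
k=8 load=t8/5c comp=t7/5c wait=5 total=59
k=9 load=- comp=t8/6c wait=6 total=65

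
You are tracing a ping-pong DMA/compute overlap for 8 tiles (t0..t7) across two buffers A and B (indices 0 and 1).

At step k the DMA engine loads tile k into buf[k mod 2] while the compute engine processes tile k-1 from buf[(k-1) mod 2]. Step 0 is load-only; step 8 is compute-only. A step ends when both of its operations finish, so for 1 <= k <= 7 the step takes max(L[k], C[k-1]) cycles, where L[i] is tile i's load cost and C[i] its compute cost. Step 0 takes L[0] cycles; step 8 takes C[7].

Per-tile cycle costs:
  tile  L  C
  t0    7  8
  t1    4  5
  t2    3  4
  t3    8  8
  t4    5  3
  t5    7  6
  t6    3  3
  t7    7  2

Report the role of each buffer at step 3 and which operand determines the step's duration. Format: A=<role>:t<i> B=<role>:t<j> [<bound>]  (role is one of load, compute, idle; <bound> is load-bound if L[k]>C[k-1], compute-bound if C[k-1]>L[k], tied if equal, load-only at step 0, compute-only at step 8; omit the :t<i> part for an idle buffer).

[0] DMA t0→A (7c) ∥ CU idle ⇒ 7c, clock 7
[1] DMA t1→B (4c) ∥ CU A:t0 (8c) ⇒ 8c, clock 15
[2] DMA t2→A (3c) ∥ CU B:t1 (5c) ⇒ 5c, clock 20
[3] DMA t3→B (8c) ∥ CU A:t2 (4c) ⇒ 8c, clock 28
[4] DMA t4→A (5c) ∥ CU B:t3 (8c) ⇒ 8c, clock 36
[5] DMA t5→B (7c) ∥ CU A:t4 (3c) ⇒ 7c, clock 43
[6] DMA t6→A (3c) ∥ CU B:t5 (6c) ⇒ 6c, clock 49
[7] DMA t7→B (7c) ∥ CU A:t6 (3c) ⇒ 7c, clock 56
[8] DMA idle ∥ CU B:t7 (2c) ⇒ 2c, clock 58

step 3: A=compute:t2 B=load:t3 [load-bound]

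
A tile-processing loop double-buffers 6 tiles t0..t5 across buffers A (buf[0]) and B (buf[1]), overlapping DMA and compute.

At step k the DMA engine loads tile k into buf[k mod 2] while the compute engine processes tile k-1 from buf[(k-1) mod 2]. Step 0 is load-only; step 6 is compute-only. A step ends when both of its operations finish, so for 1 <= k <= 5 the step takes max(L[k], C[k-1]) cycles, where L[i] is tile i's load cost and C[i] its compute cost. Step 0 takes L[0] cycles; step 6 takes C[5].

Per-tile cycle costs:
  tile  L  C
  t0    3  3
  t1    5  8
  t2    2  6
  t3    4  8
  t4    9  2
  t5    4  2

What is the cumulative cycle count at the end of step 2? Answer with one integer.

step 0: L[0]=3 → dur=3, Σ=3 | A=load:t0 B=idle [load-only]
step 1: L[1]=5 C[0]=3 → dur=5, Σ=8 | A=compute:t0 B=load:t1 [load-bound]
step 2: L[2]=2 C[1]=8 → dur=8, Σ=16 | A=load:t2 B=compute:t1 [compute-bound]
step 3: L[3]=4 C[2]=6 → dur=6, Σ=22 | A=compute:t2 B=load:t3 [compute-bound]
step 4: L[4]=9 C[3]=8 → dur=9, Σ=31 | A=load:t4 B=compute:t3 [load-bound]
step 5: L[5]=4 C[4]=2 → dur=4, Σ=35 | A=compute:t4 B=load:t5 [load-bound]
step 6: C[5]=2 → dur=2, Σ=37 | A=idle B=compute:t5 [compute-only]

end_cycle[2] = 16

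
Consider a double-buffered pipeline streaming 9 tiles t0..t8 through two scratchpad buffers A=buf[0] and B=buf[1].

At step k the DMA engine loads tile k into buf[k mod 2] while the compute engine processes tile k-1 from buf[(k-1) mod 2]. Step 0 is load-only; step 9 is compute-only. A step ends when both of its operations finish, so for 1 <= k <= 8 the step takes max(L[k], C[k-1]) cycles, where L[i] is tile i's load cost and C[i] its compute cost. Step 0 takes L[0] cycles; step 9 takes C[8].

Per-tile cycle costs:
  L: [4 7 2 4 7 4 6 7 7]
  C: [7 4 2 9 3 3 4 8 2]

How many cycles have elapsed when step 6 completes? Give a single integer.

  0. 4=4c; end=4; A:t0 B:-
  1. max(7,7)=7c; end=11; A:t0 B:t1
  2. max(2,4)=4c; end=15; A:t2 B:t1
  3. max(4,2)=4c; end=19; A:t2 B:t3
  4. max(7,9)=9c; end=28; A:t4 B:t3
  5. max(4,3)=4c; end=32; A:t4 B:t5
  6. max(6,3)=6c; end=38; A:t6 B:t5
  7. max(7,4)=7c; end=45; A:t6 B:t7
  8. max(7,8)=8c; end=53; A:t8 B:t7
  9. 2=2c; end=55; A:t8 B:t7

end_cycle[6] = 38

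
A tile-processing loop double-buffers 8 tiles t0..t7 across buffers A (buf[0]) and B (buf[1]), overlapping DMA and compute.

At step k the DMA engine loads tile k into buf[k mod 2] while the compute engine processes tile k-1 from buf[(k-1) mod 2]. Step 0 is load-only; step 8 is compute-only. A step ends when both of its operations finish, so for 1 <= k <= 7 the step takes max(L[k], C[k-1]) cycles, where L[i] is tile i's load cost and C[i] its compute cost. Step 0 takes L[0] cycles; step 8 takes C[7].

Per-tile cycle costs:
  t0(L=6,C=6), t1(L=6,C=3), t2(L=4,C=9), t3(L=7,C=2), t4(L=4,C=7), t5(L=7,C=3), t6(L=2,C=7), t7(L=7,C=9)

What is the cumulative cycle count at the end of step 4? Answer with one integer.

step 0: L[0]=6 → dur=6, Σ=6 | A=load:t0 B=idle [load-only]
step 1: L[1]=6 C[0]=6 → dur=6, Σ=12 | A=compute:t0 B=load:t1 [tied]
step 2: L[2]=4 C[1]=3 → dur=4, Σ=16 | A=load:t2 B=compute:t1 [load-bound]
step 3: L[3]=7 C[2]=9 → dur=9, Σ=25 | A=compute:t2 B=load:t3 [compute-bound]
step 4: L[4]=4 C[3]=2 → dur=4, Σ=29 | A=load:t4 B=compute:t3 [load-bound]
step 5: L[5]=7 C[4]=7 → dur=7, Σ=36 | A=compute:t4 B=load:t5 [tied]
step 6: L[6]=2 C[5]=3 → dur=3, Σ=39 | A=load:t6 B=compute:t5 [compute-bound]
step 7: L[7]=7 C[6]=7 → dur=7, Σ=46 | A=compute:t6 B=load:t7 [tied]
step 8: C[7]=9 → dur=9, Σ=55 | A=idle B=compute:t7 [compute-only]

end_cycle[4] = 29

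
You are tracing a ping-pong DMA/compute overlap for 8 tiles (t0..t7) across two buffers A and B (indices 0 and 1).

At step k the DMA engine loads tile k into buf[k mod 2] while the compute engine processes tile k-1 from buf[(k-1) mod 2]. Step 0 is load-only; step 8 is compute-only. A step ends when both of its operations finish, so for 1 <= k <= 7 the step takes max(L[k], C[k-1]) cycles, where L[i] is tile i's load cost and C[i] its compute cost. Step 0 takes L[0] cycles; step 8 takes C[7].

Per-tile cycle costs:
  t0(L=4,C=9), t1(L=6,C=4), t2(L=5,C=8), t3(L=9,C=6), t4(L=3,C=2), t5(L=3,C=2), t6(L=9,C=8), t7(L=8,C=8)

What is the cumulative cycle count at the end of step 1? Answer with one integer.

step 0: L[0]=4 → dur=4, Σ=4 | A=load:t0 B=idle [load-only]
step 1: L[1]=6 C[0]=9 → dur=9, Σ=13 | A=compute:t0 B=load:t1 [compute-bound]
step 2: L[2]=5 C[1]=4 → dur=5, Σ=18 | A=load:t2 B=compute:t1 [load-bound]
step 3: L[3]=9 C[2]=8 → dur=9, Σ=27 | A=compute:t2 B=load:t3 [load-bound]
step 4: L[4]=3 C[3]=6 → dur=6, Σ=33 | A=load:t4 B=compute:t3 [compute-bound]
step 5: L[5]=3 C[4]=2 → dur=3, Σ=36 | A=compute:t4 B=load:t5 [load-bound]
step 6: L[6]=9 C[5]=2 → dur=9, Σ=45 | A=load:t6 B=compute:t5 [load-bound]
step 7: L[7]=8 C[6]=8 → dur=8, Σ=53 | A=compute:t6 B=load:t7 [tied]
step 8: C[7]=8 → dur=8, Σ=61 | A=idle B=compute:t7 [compute-only]

end_cycle[1] = 13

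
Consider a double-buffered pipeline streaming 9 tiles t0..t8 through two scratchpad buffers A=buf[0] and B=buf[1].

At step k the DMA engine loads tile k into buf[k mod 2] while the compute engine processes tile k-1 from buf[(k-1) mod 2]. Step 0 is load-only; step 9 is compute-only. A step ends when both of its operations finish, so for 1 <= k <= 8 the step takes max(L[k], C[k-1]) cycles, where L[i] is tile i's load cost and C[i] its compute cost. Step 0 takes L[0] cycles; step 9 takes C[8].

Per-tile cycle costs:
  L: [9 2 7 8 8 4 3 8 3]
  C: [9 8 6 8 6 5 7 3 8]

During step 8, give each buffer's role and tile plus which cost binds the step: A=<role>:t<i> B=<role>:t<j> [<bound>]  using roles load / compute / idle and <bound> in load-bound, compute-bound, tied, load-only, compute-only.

step 8: A=load:t8 B=compute:t7 [tied]

[0] DMA t0→A (9c) ∥ CU idle ⇒ 9c, clock 9
[1] DMA t1→B (2c) ∥ CU A:t0 (9c) ⇒ 9c, clock 18
[2] DMA t2→A (7c) ∥ CU B:t1 (8c) ⇒ 8c, clock 26
[3] DMA t3→B (8c) ∥ CU A:t2 (6c) ⇒ 8c, clock 34
[4] DMA t4→A (8c) ∥ CU B:t3 (8c) ⇒ 8c, clock 42
[5] DMA t5→B (4c) ∥ CU A:t4 (6c) ⇒ 6c, clock 48
[6] DMA t6→A (3c) ∥ CU B:t5 (5c) ⇒ 5c, clock 53
[7] DMA t7→B (8c) ∥ CU A:t6 (7c) ⇒ 8c, clock 61
[8] DMA t8→A (3c) ∥ CU B:t7 (3c) ⇒ 3c, clock 64
[9] DMA idle ∥ CU A:t8 (8c) ⇒ 8c, clock 72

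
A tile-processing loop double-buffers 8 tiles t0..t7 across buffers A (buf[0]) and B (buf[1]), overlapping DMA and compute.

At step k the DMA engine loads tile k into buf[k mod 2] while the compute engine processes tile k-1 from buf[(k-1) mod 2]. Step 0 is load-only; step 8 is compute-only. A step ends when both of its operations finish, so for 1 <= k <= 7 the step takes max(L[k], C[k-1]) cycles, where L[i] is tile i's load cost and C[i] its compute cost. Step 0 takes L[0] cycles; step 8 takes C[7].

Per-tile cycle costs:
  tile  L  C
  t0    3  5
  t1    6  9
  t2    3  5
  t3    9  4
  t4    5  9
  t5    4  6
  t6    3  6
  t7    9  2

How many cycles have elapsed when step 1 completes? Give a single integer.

step 0: L[0]=3 → dur=3, Σ=3 | A=load:t0 B=idle [load-only]
step 1: L[1]=6 C[0]=5 → dur=6, Σ=9 | A=compute:t0 B=load:t1 [load-bound]
step 2: L[2]=3 C[1]=9 → dur=9, Σ=18 | A=load:t2 B=compute:t1 [compute-bound]
step 3: L[3]=9 C[2]=5 → dur=9, Σ=27 | A=compute:t2 B=load:t3 [load-bound]
step 4: L[4]=5 C[3]=4 → dur=5, Σ=32 | A=load:t4 B=compute:t3 [load-bound]
step 5: L[5]=4 C[4]=9 → dur=9, Σ=41 | A=compute:t4 B=load:t5 [compute-bound]
step 6: L[6]=3 C[5]=6 → dur=6, Σ=47 | A=load:t6 B=compute:t5 [compute-bound]
step 7: L[7]=9 C[6]=6 → dur=9, Σ=56 | A=compute:t6 B=load:t7 [load-bound]
step 8: C[7]=2 → dur=2, Σ=58 | A=idle B=compute:t7 [compute-only]

end_cycle[1] = 9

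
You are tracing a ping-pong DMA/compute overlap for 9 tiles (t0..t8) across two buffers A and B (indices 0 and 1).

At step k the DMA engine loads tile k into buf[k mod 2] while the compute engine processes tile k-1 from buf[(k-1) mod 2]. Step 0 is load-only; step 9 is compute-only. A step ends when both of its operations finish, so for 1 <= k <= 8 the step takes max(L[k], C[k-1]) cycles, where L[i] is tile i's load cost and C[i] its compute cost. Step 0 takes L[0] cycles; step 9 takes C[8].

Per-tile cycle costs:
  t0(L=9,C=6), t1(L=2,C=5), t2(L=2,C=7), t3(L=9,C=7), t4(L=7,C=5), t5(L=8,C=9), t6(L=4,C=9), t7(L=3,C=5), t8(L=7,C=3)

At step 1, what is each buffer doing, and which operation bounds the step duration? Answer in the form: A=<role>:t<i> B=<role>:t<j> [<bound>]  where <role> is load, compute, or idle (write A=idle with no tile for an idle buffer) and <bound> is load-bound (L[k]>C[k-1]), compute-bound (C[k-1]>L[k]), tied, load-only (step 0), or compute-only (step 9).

step 1: A=compute:t0 B=load:t1 [compute-bound]

step 0: L[0]=9 → dur=9, Σ=9 | A=load:t0 B=idle [load-only]
step 1: L[1]=2 C[0]=6 → dur=6, Σ=15 | A=compute:t0 B=load:t1 [compute-bound]
step 2: L[2]=2 C[1]=5 → dur=5, Σ=20 | A=load:t2 B=compute:t1 [compute-bound]
step 3: L[3]=9 C[2]=7 → dur=9, Σ=29 | A=compute:t2 B=load:t3 [load-bound]
step 4: L[4]=7 C[3]=7 → dur=7, Σ=36 | A=load:t4 B=compute:t3 [tied]
step 5: L[5]=8 C[4]=5 → dur=8, Σ=44 | A=compute:t4 B=load:t5 [load-bound]
step 6: L[6]=4 C[5]=9 → dur=9, Σ=53 | A=load:t6 B=compute:t5 [compute-bound]
step 7: L[7]=3 C[6]=9 → dur=9, Σ=62 | A=compute:t6 B=load:t7 [compute-bound]
step 8: L[8]=7 C[7]=5 → dur=7, Σ=69 | A=load:t8 B=compute:t7 [load-bound]
step 9: C[8]=3 → dur=3, Σ=72 | A=compute:t8 B=idle [compute-only]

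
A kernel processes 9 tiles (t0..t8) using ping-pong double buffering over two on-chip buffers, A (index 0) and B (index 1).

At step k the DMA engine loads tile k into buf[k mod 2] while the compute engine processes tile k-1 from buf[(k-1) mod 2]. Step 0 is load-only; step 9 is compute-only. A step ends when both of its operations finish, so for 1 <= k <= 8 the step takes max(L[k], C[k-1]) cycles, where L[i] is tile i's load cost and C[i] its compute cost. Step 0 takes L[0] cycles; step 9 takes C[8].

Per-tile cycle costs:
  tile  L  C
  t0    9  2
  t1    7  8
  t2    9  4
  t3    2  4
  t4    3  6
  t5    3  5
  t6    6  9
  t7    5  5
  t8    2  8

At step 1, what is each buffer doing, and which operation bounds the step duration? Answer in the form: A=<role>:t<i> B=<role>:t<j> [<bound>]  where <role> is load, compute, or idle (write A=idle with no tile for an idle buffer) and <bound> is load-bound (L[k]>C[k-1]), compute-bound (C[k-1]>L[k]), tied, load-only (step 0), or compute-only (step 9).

step 0: L[0]=9 → dur=9, Σ=9 | A=load:t0 B=idle [load-only]
step 1: L[1]=7 C[0]=2 → dur=7, Σ=16 | A=compute:t0 B=load:t1 [load-bound]
step 2: L[2]=9 C[1]=8 → dur=9, Σ=25 | A=load:t2 B=compute:t1 [load-bound]
step 3: L[3]=2 C[2]=4 → dur=4, Σ=29 | A=compute:t2 B=load:t3 [compute-bound]
step 4: L[4]=3 C[3]=4 → dur=4, Σ=33 | A=load:t4 B=compute:t3 [compute-bound]
step 5: L[5]=3 C[4]=6 → dur=6, Σ=39 | A=compute:t4 B=load:t5 [compute-bound]
step 6: L[6]=6 C[5]=5 → dur=6, Σ=45 | A=load:t6 B=compute:t5 [load-bound]
step 7: L[7]=5 C[6]=9 → dur=9, Σ=54 | A=compute:t6 B=load:t7 [compute-bound]
step 8: L[8]=2 C[7]=5 → dur=5, Σ=59 | A=load:t8 B=compute:t7 [compute-bound]
step 9: C[8]=8 → dur=8, Σ=67 | A=compute:t8 B=idle [compute-only]

step 1: A=compute:t0 B=load:t1 [load-bound]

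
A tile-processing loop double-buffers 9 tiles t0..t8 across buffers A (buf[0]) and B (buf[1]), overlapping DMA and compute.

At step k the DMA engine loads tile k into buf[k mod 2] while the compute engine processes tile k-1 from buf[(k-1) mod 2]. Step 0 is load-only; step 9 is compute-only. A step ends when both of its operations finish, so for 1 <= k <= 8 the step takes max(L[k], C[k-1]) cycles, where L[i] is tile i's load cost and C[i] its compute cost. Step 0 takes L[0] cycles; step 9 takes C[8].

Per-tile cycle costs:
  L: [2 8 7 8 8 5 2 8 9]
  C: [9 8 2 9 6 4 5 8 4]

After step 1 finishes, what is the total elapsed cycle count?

  0. 2=2c; end=2; A:t0 B:-
  1. max(8,9)=9c; end=11; A:t0 B:t1
  2. max(7,8)=8c; end=19; A:t2 B:t1
  3. max(8,2)=8c; end=27; A:t2 B:t3
  4. max(8,9)=9c; end=36; A:t4 B:t3
  5. max(5,6)=6c; end=42; A:t4 B:t5
  6. max(2,4)=4c; end=46; A:t6 B:t5
  7. max(8,5)=8c; end=54; A:t6 B:t7
  8. max(9,8)=9c; end=63; A:t8 B:t7
  9. 4=4c; end=67; A:t8 B:t7

end_cycle[1] = 11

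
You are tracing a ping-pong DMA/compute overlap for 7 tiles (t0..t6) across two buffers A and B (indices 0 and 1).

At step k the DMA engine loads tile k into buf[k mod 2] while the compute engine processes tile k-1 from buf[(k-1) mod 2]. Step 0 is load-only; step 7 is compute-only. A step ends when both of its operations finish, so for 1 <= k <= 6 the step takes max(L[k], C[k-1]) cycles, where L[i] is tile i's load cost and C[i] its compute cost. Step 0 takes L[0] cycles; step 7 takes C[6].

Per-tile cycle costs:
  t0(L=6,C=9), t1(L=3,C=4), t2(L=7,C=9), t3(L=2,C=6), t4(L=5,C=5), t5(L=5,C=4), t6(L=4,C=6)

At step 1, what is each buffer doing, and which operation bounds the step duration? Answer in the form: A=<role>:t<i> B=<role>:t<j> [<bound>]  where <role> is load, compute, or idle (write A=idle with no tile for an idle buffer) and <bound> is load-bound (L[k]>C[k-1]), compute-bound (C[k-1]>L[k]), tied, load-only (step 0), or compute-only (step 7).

step 0: L[0]=6 → dur=6, Σ=6 | A=load:t0 B=idle [load-only]
step 1: L[1]=3 C[0]=9 → dur=9, Σ=15 | A=compute:t0 B=load:t1 [compute-bound]
step 2: L[2]=7 C[1]=4 → dur=7, Σ=22 | A=load:t2 B=compute:t1 [load-bound]
step 3: L[3]=2 C[2]=9 → dur=9, Σ=31 | A=compute:t2 B=load:t3 [compute-bound]
step 4: L[4]=5 C[3]=6 → dur=6, Σ=37 | A=load:t4 B=compute:t3 [compute-bound]
step 5: L[5]=5 C[4]=5 → dur=5, Σ=42 | A=compute:t4 B=load:t5 [tied]
step 6: L[6]=4 C[5]=4 → dur=4, Σ=46 | A=load:t6 B=compute:t5 [tied]
step 7: C[6]=6 → dur=6, Σ=52 | A=compute:t6 B=idle [compute-only]

step 1: A=compute:t0 B=load:t1 [compute-bound]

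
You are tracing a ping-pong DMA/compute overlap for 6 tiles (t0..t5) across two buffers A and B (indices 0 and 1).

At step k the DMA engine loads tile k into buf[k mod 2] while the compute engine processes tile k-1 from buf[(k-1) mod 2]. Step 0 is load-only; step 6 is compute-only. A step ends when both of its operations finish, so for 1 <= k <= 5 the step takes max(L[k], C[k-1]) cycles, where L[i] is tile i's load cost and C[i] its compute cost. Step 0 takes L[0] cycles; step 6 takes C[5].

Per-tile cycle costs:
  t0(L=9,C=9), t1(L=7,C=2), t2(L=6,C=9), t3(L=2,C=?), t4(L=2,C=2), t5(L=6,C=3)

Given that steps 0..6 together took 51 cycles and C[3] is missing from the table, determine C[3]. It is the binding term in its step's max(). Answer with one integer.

C[3] = 9

step 0 | dur = L[0]=9 = 9
step 1 | dur = max(L[1]=7, C[0]=9) = 9
step 2 | dur = max(L[2]=6, C[1]=2) = 6
step 3 | dur = max(L[3]=2, C[2]=9) = 9
step 4 | dur = max(L[4]=2, C[3]=?) = C[3]  (unknown; binding)
step 5 | dur = max(L[5]=6, C[4]=2) = 6
step 6 | dur = C[5]=3 = 3
sum of known step durations = 42
dur[4] = total - known = 51 - 42 = 9
C[3] is the binding max in step 4, so C[3] = dur[4] = 9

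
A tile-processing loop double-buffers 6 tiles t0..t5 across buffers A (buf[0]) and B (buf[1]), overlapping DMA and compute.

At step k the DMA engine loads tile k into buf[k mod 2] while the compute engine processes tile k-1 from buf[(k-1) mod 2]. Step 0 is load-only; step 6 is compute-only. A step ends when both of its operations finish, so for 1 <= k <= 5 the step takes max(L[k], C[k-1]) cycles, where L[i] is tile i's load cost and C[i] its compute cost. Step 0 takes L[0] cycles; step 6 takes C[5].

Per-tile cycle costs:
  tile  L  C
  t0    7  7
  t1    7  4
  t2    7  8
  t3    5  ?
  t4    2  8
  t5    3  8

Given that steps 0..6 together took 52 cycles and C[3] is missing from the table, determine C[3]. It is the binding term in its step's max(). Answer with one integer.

C[3] = 7

step 0 | dur = L[0]=7 = 7
step 1 | dur = max(L[1]=7, C[0]=7) = 7
step 2 | dur = max(L[2]=7, C[1]=4) = 7
step 3 | dur = max(L[3]=5, C[2]=8) = 8
step 4 | dur = max(L[4]=2, C[3]=?) = C[3]  (unknown; binding)
step 5 | dur = max(L[5]=3, C[4]=8) = 8
step 6 | dur = C[5]=8 = 8
sum of known step durations = 45
dur[4] = total - known = 52 - 45 = 7
C[3] is the binding max in step 4, so C[3] = dur[4] = 7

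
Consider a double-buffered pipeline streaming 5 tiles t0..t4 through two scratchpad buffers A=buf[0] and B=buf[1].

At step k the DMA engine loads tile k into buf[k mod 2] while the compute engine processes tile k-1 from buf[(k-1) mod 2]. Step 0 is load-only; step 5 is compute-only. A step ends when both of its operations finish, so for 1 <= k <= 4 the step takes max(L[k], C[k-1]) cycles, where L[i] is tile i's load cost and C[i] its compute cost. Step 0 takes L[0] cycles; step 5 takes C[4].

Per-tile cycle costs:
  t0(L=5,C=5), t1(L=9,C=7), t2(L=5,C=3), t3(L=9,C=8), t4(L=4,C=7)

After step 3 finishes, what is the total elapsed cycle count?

[0] DMA t0→A (5c) ∥ CU idle ⇒ 5c, clock 5
[1] DMA t1→B (9c) ∥ CU A:t0 (5c) ⇒ 9c, clock 14
[2] DMA t2→A (5c) ∥ CU B:t1 (7c) ⇒ 7c, clock 21
[3] DMA t3→B (9c) ∥ CU A:t2 (3c) ⇒ 9c, clock 30
[4] DMA t4→A (4c) ∥ CU B:t3 (8c) ⇒ 8c, clock 38
[5] DMA idle ∥ CU A:t4 (7c) ⇒ 7c, clock 45

end_cycle[3] = 30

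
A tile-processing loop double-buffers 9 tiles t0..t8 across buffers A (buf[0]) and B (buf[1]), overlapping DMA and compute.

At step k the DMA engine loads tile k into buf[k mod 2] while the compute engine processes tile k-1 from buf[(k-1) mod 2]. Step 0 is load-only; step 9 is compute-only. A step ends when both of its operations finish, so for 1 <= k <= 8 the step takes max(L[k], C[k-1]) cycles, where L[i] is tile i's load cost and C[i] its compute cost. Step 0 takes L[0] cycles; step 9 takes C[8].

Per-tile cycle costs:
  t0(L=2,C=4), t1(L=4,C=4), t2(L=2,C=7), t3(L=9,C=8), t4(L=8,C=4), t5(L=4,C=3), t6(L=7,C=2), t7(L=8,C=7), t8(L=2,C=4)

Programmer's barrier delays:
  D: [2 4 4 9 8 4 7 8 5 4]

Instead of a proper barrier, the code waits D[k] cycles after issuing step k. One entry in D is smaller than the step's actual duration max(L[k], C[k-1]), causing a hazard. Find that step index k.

hazard at step 8

k=0 barrier L[0]=2→2c, D[0]=2 ok
k=1 barrier max(L[1]=4,C[0]=4)→4c, D[1]=4 ok
k=2 barrier max(L[2]=2,C[1]=4)→4c, D[2]=4 ok
k=3 barrier max(L[3]=9,C[2]=7)→9c, D[3]=9 ok
k=4 barrier max(L[4]=8,C[3]=8)→8c, D[4]=8 ok
k=5 barrier max(L[5]=4,C[4]=4)→4c, D[5]=4 ok
k=6 barrier max(L[6]=7,C[5]=3)→7c, D[6]=7 ok
k=7 barrier max(L[7]=8,C[6]=2)→8c, D[7]=8 ok
k=8 barrier max(L[8]=2,C[7]=7)→7c, D[8]=5 SHORT
k=9 barrier C[8]=4→4c, D[9]=4 ok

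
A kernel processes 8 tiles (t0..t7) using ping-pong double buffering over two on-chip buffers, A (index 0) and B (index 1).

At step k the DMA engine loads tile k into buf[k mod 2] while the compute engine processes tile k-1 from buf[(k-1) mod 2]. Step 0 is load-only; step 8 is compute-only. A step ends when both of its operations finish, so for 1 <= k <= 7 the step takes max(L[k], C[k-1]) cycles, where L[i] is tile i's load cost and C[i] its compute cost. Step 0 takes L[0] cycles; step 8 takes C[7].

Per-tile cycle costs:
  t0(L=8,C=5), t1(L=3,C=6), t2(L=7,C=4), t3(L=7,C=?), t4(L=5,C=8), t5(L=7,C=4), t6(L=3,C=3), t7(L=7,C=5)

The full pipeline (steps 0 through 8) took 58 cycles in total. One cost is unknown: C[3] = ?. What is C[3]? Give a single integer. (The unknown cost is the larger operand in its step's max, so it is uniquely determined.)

step 0: dur = L[0]=8 = 8
step 1: dur = max(L[1]=3, C[0]=5) = 5
step 2: dur = max(L[2]=7, C[1]=6) = 7
step 3: dur = max(L[3]=7, C[2]=4) = 7
step 4: dur = max(L[4]=5, C[3]=?) = C[3]  (unknown; binding)
step 5: dur = max(L[5]=7, C[4]=8) = 8
step 6: dur = max(L[6]=3, C[5]=4) = 4
step 7: dur = max(L[7]=7, C[6]=3) = 7
step 8: dur = C[7]=5 = 5
sum of known step durations = 51
dur[4] = total - known = 58 - 51 = 7
C[3] is the binding max in step 4, so C[3] = dur[4] = 7

C[3] = 7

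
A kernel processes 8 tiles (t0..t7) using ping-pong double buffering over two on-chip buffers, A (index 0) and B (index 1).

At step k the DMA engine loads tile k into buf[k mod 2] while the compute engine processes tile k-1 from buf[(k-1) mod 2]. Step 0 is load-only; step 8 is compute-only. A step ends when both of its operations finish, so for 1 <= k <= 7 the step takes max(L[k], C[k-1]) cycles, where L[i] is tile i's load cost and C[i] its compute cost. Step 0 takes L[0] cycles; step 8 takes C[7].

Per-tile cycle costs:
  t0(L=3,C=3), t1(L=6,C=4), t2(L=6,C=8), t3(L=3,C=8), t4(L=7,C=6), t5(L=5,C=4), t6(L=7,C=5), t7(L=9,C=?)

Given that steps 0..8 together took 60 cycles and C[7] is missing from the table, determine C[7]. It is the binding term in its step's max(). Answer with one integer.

C[7] = 7

step 0: dur = L[0]=3 = 3
step 1: dur = max(L[1]=6, C[0]=3) = 6
step 2: dur = max(L[2]=6, C[1]=4) = 6
step 3: dur = max(L[3]=3, C[2]=8) = 8
step 4: dur = max(L[4]=7, C[3]=8) = 8
step 5: dur = max(L[5]=5, C[4]=6) = 6
step 6: dur = max(L[6]=7, C[5]=4) = 7
step 7: dur = max(L[7]=9, C[6]=5) = 9
step 8: dur = C[7]=? = C[7]  (unknown; binding)
sum of known step durations = 53
dur[8] = total - known = 60 - 53 = 7
C[7] is the binding max in step 8, so C[7] = dur[8] = 7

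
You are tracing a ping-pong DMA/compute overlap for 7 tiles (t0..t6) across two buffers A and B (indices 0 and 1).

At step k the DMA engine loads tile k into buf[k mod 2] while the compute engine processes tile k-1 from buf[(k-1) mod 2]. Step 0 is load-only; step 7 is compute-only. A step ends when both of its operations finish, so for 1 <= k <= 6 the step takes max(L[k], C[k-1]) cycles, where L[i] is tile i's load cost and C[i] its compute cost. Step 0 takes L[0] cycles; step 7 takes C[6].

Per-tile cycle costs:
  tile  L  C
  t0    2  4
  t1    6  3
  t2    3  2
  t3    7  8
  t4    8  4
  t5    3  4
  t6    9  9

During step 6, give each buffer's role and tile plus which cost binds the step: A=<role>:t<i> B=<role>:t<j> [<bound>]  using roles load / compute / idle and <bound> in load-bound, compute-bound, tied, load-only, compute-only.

k=0 load=t0/2c comp=- wait=2 total=2
k=1 load=t1/6c comp=t0/4c wait=6 total=8
k=2 load=t2/3c comp=t1/3c wait=3 total=11
k=3 load=t3/7c comp=t2/2c wait=7 total=18
k=4 load=t4/8c comp=t3/8c wait=8 total=26
k=5 load=t5/3c comp=t4/4c wait=4 total=30
k=6 load=t6/9c comp=t5/4c wait=9 total=39
k=7 load=- comp=t6/9c wait=9 total=48

step 6: A=load:t6 B=compute:t5 [load-bound]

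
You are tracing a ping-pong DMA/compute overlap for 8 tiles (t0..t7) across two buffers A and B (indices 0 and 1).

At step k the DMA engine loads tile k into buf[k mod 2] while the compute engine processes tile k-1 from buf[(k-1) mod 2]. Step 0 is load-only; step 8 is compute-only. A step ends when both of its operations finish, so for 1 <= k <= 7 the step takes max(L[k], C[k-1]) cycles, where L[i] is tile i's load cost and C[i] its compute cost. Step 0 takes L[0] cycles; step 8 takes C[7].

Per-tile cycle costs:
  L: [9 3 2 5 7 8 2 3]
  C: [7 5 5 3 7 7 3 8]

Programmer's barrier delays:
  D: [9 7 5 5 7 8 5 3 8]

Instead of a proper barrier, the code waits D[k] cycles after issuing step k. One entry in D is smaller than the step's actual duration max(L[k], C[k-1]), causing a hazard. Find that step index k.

step 0: need L[0]=9 = 9; D[0]=9 ok
step 1: need max(L[1]=3,C[0]=7) = 7; D[1]=7 ok
step 2: need max(L[2]=2,C[1]=5) = 5; D[2]=5 ok
step 3: need max(L[3]=5,C[2]=5) = 5; D[3]=5 ok
step 4: need max(L[4]=7,C[3]=3) = 7; D[4]=7 ok
step 5: need max(L[5]=8,C[4]=7) = 8; D[5]=8 ok
step 6: need max(L[6]=2,C[5]=7) = 7; D[6]=5 SHORT
step 7: need max(L[7]=3,C[6]=3) = 3; D[7]=3 ok
step 8: need C[7]=8 = 8; D[8]=8 ok

hazard at step 6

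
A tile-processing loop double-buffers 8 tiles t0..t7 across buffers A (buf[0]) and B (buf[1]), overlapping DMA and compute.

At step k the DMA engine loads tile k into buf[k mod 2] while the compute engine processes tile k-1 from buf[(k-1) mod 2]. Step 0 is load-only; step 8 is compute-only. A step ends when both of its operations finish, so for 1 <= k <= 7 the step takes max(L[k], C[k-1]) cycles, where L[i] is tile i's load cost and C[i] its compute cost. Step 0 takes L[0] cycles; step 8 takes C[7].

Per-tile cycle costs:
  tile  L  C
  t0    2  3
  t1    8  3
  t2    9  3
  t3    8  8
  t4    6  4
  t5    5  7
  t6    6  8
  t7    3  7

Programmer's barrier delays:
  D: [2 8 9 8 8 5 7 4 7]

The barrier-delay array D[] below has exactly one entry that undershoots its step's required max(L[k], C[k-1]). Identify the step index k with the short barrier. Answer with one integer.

hazard at step 7

[0] required=L[0]=2=2 vs D=2 ok
[1] required=max(L[1]=8,C[0]=3)=8 vs D=8 ok
[2] required=max(L[2]=9,C[1]=3)=9 vs D=9 ok
[3] required=max(L[3]=8,C[2]=3)=8 vs D=8 ok
[4] required=max(L[4]=6,C[3]=8)=8 vs D=8 ok
[5] required=max(L[5]=5,C[4]=4)=5 vs D=5 ok
[6] required=max(L[6]=6,C[5]=7)=7 vs D=7 ok
[7] required=max(L[7]=3,C[6]=8)=8 vs D=4 SHORT
[8] required=C[7]=7=7 vs D=7 ok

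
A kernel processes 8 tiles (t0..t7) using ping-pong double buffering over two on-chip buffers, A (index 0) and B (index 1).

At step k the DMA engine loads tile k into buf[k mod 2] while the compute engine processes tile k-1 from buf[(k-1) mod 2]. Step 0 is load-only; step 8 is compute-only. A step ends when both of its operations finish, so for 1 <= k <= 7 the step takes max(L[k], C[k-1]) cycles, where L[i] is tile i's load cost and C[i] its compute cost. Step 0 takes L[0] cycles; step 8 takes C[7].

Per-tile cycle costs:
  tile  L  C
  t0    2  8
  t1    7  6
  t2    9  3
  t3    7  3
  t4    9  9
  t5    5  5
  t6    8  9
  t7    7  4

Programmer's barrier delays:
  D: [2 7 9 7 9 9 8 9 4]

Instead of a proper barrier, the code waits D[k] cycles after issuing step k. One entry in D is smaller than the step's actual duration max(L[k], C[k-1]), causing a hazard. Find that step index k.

k=0 barrier L[0]=2→2c, D[0]=2 ok
k=1 barrier max(L[1]=7,C[0]=8)→8c, D[1]=7 SHORT
k=2 barrier max(L[2]=9,C[1]=6)→9c, D[2]=9 ok
k=3 barrier max(L[3]=7,C[2]=3)→7c, D[3]=7 ok
k=4 barrier max(L[4]=9,C[3]=3)→9c, D[4]=9 ok
k=5 barrier max(L[5]=5,C[4]=9)→9c, D[5]=9 ok
k=6 barrier max(L[6]=8,C[5]=5)→8c, D[6]=8 ok
k=7 barrier max(L[7]=7,C[6]=9)→9c, D[7]=9 ok
k=8 barrier C[7]=4→4c, D[8]=4 ok

hazard at step 1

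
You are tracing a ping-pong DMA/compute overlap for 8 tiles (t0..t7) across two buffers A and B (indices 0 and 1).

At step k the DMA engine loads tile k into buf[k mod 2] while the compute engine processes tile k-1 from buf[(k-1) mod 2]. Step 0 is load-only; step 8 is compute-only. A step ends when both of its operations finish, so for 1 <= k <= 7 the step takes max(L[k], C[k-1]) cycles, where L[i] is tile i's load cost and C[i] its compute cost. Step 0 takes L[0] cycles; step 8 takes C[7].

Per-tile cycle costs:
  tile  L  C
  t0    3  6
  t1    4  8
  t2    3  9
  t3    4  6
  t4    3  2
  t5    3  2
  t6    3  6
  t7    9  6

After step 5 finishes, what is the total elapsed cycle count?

end_cycle[5] = 35

step 0: L[0]=3 → dur=3, Σ=3 | A=load:t0 B=idle [load-only]
step 1: L[1]=4 C[0]=6 → dur=6, Σ=9 | A=compute:t0 B=load:t1 [compute-bound]
step 2: L[2]=3 C[1]=8 → dur=8, Σ=17 | A=load:t2 B=compute:t1 [compute-bound]
step 3: L[3]=4 C[2]=9 → dur=9, Σ=26 | A=compute:t2 B=load:t3 [compute-bound]
step 4: L[4]=3 C[3]=6 → dur=6, Σ=32 | A=load:t4 B=compute:t3 [compute-bound]
step 5: L[5]=3 C[4]=2 → dur=3, Σ=35 | A=compute:t4 B=load:t5 [load-bound]
step 6: L[6]=3 C[5]=2 → dur=3, Σ=38 | A=load:t6 B=compute:t5 [load-bound]
step 7: L[7]=9 C[6]=6 → dur=9, Σ=47 | A=compute:t6 B=load:t7 [load-bound]
step 8: C[7]=6 → dur=6, Σ=53 | A=idle B=compute:t7 [compute-only]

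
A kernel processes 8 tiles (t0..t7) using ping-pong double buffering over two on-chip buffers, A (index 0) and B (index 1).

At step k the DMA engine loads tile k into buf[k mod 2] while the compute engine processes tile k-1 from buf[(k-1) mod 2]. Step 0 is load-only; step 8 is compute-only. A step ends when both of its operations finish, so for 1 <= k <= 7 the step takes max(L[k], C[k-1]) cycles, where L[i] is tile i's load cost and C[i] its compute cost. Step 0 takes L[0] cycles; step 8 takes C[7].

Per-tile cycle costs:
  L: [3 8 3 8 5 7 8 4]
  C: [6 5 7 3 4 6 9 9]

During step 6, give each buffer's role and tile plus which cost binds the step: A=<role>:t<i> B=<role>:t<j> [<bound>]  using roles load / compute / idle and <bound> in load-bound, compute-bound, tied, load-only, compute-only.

step 6: A=load:t6 B=compute:t5 [load-bound]

  0. 3=3c; end=3; A:t0 B:-
  1. max(8,6)=8c; end=11; A:t0 B:t1
  2. max(3,5)=5c; end=16; A:t2 B:t1
  3. max(8,7)=8c; end=24; A:t2 B:t3
  4. max(5,3)=5c; end=29; A:t4 B:t3
  5. max(7,4)=7c; end=36; A:t4 B:t5
  6. max(8,6)=8c; end=44; A:t6 B:t5
  7. max(4,9)=9c; end=53; A:t6 B:t7
  8. 9=9c; end=62; A:t6 B:t7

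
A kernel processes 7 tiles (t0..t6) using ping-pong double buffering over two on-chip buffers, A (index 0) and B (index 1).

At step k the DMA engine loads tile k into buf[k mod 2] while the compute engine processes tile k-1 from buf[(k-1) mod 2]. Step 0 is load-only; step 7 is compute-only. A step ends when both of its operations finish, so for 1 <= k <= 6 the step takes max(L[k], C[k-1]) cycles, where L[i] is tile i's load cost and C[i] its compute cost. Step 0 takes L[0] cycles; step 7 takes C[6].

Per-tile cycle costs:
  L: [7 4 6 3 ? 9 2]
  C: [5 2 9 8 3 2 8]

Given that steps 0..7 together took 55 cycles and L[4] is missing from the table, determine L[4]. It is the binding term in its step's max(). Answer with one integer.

step 0 | dur = L[0]=7 = 7
step 1 | dur = max(L[1]=4, C[0]=5) = 5
step 2 | dur = max(L[2]=6, C[1]=2) = 6
step 3 | dur = max(L[3]=3, C[2]=9) = 9
step 4 | dur = max(L[4]=?, C[3]=8) = L[4]  (unknown; binding)
step 5 | dur = max(L[5]=9, C[4]=3) = 9
step 6 | dur = max(L[6]=2, C[5]=2) = 2
step 7 | dur = C[6]=8 = 8
sum of known step durations = 46
dur[4] = total - known = 55 - 46 = 9
L[4] is the binding max in step 4, so L[4] = dur[4] = 9

L[4] = 9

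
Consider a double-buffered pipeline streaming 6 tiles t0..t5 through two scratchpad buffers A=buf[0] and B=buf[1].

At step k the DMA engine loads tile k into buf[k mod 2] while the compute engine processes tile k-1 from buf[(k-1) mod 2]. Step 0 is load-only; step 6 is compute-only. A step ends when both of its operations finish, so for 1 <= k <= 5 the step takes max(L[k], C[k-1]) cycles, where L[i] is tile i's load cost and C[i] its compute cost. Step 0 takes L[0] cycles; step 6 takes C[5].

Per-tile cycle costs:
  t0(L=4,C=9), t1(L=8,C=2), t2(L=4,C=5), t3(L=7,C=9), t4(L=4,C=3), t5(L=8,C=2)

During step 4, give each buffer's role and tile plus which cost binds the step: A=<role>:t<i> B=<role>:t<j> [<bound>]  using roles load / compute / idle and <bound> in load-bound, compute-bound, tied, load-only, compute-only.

step 4: A=load:t4 B=compute:t3 [compute-bound]

step 0: L[0]=4 → dur=4, Σ=4 | A=load:t0 B=idle [load-only]
step 1: L[1]=8 C[0]=9 → dur=9, Σ=13 | A=compute:t0 B=load:t1 [compute-bound]
step 2: L[2]=4 C[1]=2 → dur=4, Σ=17 | A=load:t2 B=compute:t1 [load-bound]
step 3: L[3]=7 C[2]=5 → dur=7, Σ=24 | A=compute:t2 B=load:t3 [load-bound]
step 4: L[4]=4 C[3]=9 → dur=9, Σ=33 | A=load:t4 B=compute:t3 [compute-bound]
step 5: L[5]=8 C[4]=3 → dur=8, Σ=41 | A=compute:t4 B=load:t5 [load-bound]
step 6: C[5]=2 → dur=2, Σ=43 | A=idle B=compute:t5 [compute-only]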